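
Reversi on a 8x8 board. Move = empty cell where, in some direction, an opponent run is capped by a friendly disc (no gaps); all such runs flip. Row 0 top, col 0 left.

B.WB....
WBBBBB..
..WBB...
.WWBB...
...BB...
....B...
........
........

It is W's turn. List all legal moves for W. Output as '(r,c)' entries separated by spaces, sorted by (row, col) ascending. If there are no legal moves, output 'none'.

Answer: (0,4) (0,5) (1,6) (2,0) (2,5) (3,5) (5,5) (6,5)

Derivation:
(0,1): no bracket -> illegal
(0,4): flips 2 -> legal
(0,5): flips 2 -> legal
(0,6): no bracket -> illegal
(1,6): flips 5 -> legal
(2,0): flips 1 -> legal
(2,1): no bracket -> illegal
(2,5): flips 2 -> legal
(2,6): no bracket -> illegal
(3,5): flips 4 -> legal
(4,2): no bracket -> illegal
(4,5): no bracket -> illegal
(5,2): no bracket -> illegal
(5,3): no bracket -> illegal
(5,5): flips 2 -> legal
(6,3): no bracket -> illegal
(6,4): no bracket -> illegal
(6,5): flips 2 -> legal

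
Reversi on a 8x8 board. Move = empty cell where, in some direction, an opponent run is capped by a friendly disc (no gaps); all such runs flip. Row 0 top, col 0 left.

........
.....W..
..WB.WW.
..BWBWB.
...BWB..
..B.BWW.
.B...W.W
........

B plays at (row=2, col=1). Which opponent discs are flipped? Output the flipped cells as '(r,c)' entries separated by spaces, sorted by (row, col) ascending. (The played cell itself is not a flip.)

Answer: (2,2)

Derivation:
Dir NW: first cell '.' (not opp) -> no flip
Dir N: first cell '.' (not opp) -> no flip
Dir NE: first cell '.' (not opp) -> no flip
Dir W: first cell '.' (not opp) -> no flip
Dir E: opp run (2,2) capped by B -> flip
Dir SW: first cell '.' (not opp) -> no flip
Dir S: first cell '.' (not opp) -> no flip
Dir SE: first cell 'B' (not opp) -> no flip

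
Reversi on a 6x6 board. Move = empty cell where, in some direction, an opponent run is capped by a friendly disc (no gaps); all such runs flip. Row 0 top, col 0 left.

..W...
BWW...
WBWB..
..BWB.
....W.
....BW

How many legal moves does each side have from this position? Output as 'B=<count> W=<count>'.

-- B to move --
(0,0): no bracket -> illegal
(0,1): flips 2 -> legal
(0,3): flips 1 -> legal
(1,3): flips 2 -> legal
(2,4): no bracket -> illegal
(3,0): flips 1 -> legal
(3,1): no bracket -> illegal
(3,5): no bracket -> illegal
(4,2): no bracket -> illegal
(4,3): flips 1 -> legal
(4,5): no bracket -> illegal
(5,3): no bracket -> illegal
B mobility = 5
-- W to move --
(0,0): flips 1 -> legal
(0,1): no bracket -> illegal
(1,3): flips 1 -> legal
(1,4): no bracket -> illegal
(2,4): flips 2 -> legal
(2,5): no bracket -> illegal
(3,0): flips 1 -> legal
(3,1): flips 2 -> legal
(3,5): flips 1 -> legal
(4,1): no bracket -> illegal
(4,2): flips 1 -> legal
(4,3): no bracket -> illegal
(4,5): flips 2 -> legal
(5,3): flips 1 -> legal
W mobility = 9

Answer: B=5 W=9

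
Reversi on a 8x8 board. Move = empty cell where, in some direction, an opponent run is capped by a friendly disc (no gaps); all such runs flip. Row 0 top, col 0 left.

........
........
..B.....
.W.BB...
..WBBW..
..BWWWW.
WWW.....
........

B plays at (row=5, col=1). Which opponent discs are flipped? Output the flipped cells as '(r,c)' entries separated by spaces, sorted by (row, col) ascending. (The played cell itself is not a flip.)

Dir NW: first cell '.' (not opp) -> no flip
Dir N: first cell '.' (not opp) -> no flip
Dir NE: opp run (4,2) capped by B -> flip
Dir W: first cell '.' (not opp) -> no flip
Dir E: first cell 'B' (not opp) -> no flip
Dir SW: opp run (6,0), next=edge -> no flip
Dir S: opp run (6,1), next='.' -> no flip
Dir SE: opp run (6,2), next='.' -> no flip

Answer: (4,2)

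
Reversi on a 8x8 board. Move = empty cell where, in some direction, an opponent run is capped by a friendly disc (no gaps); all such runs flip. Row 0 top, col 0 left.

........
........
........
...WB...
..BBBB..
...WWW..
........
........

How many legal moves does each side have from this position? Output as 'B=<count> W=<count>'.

-- B to move --
(2,2): flips 1 -> legal
(2,3): flips 1 -> legal
(2,4): flips 1 -> legal
(3,2): flips 1 -> legal
(4,6): no bracket -> illegal
(5,2): no bracket -> illegal
(5,6): no bracket -> illegal
(6,2): flips 1 -> legal
(6,3): flips 2 -> legal
(6,4): flips 2 -> legal
(6,5): flips 2 -> legal
(6,6): flips 1 -> legal
B mobility = 9
-- W to move --
(2,3): no bracket -> illegal
(2,4): flips 2 -> legal
(2,5): no bracket -> illegal
(3,1): flips 1 -> legal
(3,2): flips 1 -> legal
(3,5): flips 3 -> legal
(3,6): flips 1 -> legal
(4,1): no bracket -> illegal
(4,6): no bracket -> illegal
(5,1): flips 1 -> legal
(5,2): no bracket -> illegal
(5,6): no bracket -> illegal
W mobility = 6

Answer: B=9 W=6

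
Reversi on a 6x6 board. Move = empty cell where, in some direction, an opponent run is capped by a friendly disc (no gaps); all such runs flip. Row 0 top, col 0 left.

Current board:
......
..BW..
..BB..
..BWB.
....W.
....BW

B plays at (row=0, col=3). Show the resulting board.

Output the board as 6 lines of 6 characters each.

Place B at (0,3); scan 8 dirs for brackets.
Dir NW: edge -> no flip
Dir N: edge -> no flip
Dir NE: edge -> no flip
Dir W: first cell '.' (not opp) -> no flip
Dir E: first cell '.' (not opp) -> no flip
Dir SW: first cell 'B' (not opp) -> no flip
Dir S: opp run (1,3) capped by B -> flip
Dir SE: first cell '.' (not opp) -> no flip
All flips: (1,3)

Answer: ...B..
..BB..
..BB..
..BWB.
....W.
....BW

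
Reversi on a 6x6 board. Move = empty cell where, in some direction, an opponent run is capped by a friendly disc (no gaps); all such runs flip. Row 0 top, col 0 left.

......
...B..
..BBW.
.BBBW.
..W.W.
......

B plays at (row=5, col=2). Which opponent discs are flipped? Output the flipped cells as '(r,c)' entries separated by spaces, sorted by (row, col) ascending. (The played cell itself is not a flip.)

Dir NW: first cell '.' (not opp) -> no flip
Dir N: opp run (4,2) capped by B -> flip
Dir NE: first cell '.' (not opp) -> no flip
Dir W: first cell '.' (not opp) -> no flip
Dir E: first cell '.' (not opp) -> no flip
Dir SW: edge -> no flip
Dir S: edge -> no flip
Dir SE: edge -> no flip

Answer: (4,2)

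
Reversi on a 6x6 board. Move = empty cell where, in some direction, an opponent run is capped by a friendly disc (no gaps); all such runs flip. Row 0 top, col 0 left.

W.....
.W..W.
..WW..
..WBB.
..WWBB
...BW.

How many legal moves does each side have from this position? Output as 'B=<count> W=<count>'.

-- B to move --
(0,1): no bracket -> illegal
(0,2): no bracket -> illegal
(0,3): no bracket -> illegal
(0,4): no bracket -> illegal
(0,5): no bracket -> illegal
(1,0): no bracket -> illegal
(1,2): flips 1 -> legal
(1,3): flips 1 -> legal
(1,5): no bracket -> illegal
(2,0): no bracket -> illegal
(2,1): no bracket -> illegal
(2,4): no bracket -> illegal
(2,5): no bracket -> illegal
(3,1): flips 2 -> legal
(4,1): flips 2 -> legal
(5,1): flips 1 -> legal
(5,2): flips 1 -> legal
(5,5): flips 1 -> legal
B mobility = 7
-- W to move --
(2,4): flips 3 -> legal
(2,5): flips 1 -> legal
(3,5): flips 2 -> legal
(5,2): flips 1 -> legal
(5,5): flips 2 -> legal
W mobility = 5

Answer: B=7 W=5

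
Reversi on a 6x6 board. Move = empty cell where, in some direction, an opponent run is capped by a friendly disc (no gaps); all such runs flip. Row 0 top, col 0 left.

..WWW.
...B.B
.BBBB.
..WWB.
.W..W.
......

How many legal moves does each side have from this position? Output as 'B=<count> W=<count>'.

Answer: B=6 W=6

Derivation:
-- B to move --
(0,1): no bracket -> illegal
(0,5): no bracket -> illegal
(1,1): no bracket -> illegal
(1,2): no bracket -> illegal
(1,4): no bracket -> illegal
(3,0): no bracket -> illegal
(3,1): flips 2 -> legal
(3,5): no bracket -> illegal
(4,0): no bracket -> illegal
(4,2): flips 2 -> legal
(4,3): flips 2 -> legal
(4,5): no bracket -> illegal
(5,0): flips 2 -> legal
(5,1): no bracket -> illegal
(5,2): no bracket -> illegal
(5,3): no bracket -> illegal
(5,4): flips 1 -> legal
(5,5): flips 2 -> legal
B mobility = 6
-- W to move --
(0,5): no bracket -> illegal
(1,0): flips 1 -> legal
(1,1): flips 1 -> legal
(1,2): flips 1 -> legal
(1,4): flips 3 -> legal
(2,0): no bracket -> illegal
(2,5): no bracket -> illegal
(3,0): no bracket -> illegal
(3,1): flips 2 -> legal
(3,5): flips 3 -> legal
(4,3): no bracket -> illegal
(4,5): no bracket -> illegal
W mobility = 6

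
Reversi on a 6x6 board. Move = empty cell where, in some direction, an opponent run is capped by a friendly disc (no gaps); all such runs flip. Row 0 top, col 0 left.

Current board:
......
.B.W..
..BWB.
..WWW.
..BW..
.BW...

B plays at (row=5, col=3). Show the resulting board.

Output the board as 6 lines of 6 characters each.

Answer: ......
.B.W..
..BWB.
..WWW.
..BW..
.BBB..

Derivation:
Place B at (5,3); scan 8 dirs for brackets.
Dir NW: first cell 'B' (not opp) -> no flip
Dir N: opp run (4,3) (3,3) (2,3) (1,3), next='.' -> no flip
Dir NE: first cell '.' (not opp) -> no flip
Dir W: opp run (5,2) capped by B -> flip
Dir E: first cell '.' (not opp) -> no flip
Dir SW: edge -> no flip
Dir S: edge -> no flip
Dir SE: edge -> no flip
All flips: (5,2)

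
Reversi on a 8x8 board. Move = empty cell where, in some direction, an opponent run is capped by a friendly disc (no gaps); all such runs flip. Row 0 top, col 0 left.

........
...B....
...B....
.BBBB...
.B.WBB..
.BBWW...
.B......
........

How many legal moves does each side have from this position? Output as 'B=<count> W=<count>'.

-- B to move --
(4,2): flips 1 -> legal
(5,5): flips 2 -> legal
(6,2): flips 1 -> legal
(6,3): flips 3 -> legal
(6,4): flips 1 -> legal
(6,5): flips 2 -> legal
B mobility = 6
-- W to move --
(0,2): no bracket -> illegal
(0,3): flips 3 -> legal
(0,4): no bracket -> illegal
(1,2): no bracket -> illegal
(1,4): no bracket -> illegal
(2,0): no bracket -> illegal
(2,1): flips 1 -> legal
(2,2): no bracket -> illegal
(2,4): flips 2 -> legal
(2,5): flips 1 -> legal
(3,0): no bracket -> illegal
(3,5): flips 1 -> legal
(3,6): flips 1 -> legal
(4,0): no bracket -> illegal
(4,2): no bracket -> illegal
(4,6): flips 2 -> legal
(5,0): flips 2 -> legal
(5,5): no bracket -> illegal
(5,6): no bracket -> illegal
(6,0): no bracket -> illegal
(6,2): no bracket -> illegal
(6,3): no bracket -> illegal
(7,0): flips 2 -> legal
(7,1): no bracket -> illegal
(7,2): no bracket -> illegal
W mobility = 9

Answer: B=6 W=9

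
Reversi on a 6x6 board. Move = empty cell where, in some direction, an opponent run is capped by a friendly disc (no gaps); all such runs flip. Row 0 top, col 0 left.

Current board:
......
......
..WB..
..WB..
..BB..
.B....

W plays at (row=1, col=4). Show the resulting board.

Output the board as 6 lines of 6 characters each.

Answer: ......
....W.
..WW..
..WB..
..BB..
.B....

Derivation:
Place W at (1,4); scan 8 dirs for brackets.
Dir NW: first cell '.' (not opp) -> no flip
Dir N: first cell '.' (not opp) -> no flip
Dir NE: first cell '.' (not opp) -> no flip
Dir W: first cell '.' (not opp) -> no flip
Dir E: first cell '.' (not opp) -> no flip
Dir SW: opp run (2,3) capped by W -> flip
Dir S: first cell '.' (not opp) -> no flip
Dir SE: first cell '.' (not opp) -> no flip
All flips: (2,3)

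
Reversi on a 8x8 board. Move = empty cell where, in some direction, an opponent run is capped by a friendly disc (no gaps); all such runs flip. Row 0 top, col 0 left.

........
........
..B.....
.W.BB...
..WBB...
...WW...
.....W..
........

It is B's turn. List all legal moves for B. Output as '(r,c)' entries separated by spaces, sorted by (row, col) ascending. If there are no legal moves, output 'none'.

(2,0): no bracket -> illegal
(2,1): no bracket -> illegal
(3,0): no bracket -> illegal
(3,2): no bracket -> illegal
(4,0): flips 1 -> legal
(4,1): flips 1 -> legal
(4,5): no bracket -> illegal
(5,1): flips 1 -> legal
(5,2): no bracket -> illegal
(5,5): no bracket -> illegal
(5,6): no bracket -> illegal
(6,2): flips 1 -> legal
(6,3): flips 1 -> legal
(6,4): flips 1 -> legal
(6,6): no bracket -> illegal
(7,4): no bracket -> illegal
(7,5): no bracket -> illegal
(7,6): flips 2 -> legal

Answer: (4,0) (4,1) (5,1) (6,2) (6,3) (6,4) (7,6)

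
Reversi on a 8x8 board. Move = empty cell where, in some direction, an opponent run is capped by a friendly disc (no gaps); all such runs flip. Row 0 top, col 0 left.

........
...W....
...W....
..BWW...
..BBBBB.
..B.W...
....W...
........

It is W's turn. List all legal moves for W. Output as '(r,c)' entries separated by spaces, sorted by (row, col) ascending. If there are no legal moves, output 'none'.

(2,1): flips 2 -> legal
(2,2): no bracket -> illegal
(3,1): flips 1 -> legal
(3,5): no bracket -> illegal
(3,6): flips 1 -> legal
(3,7): no bracket -> illegal
(4,1): flips 1 -> legal
(4,7): no bracket -> illegal
(5,1): flips 1 -> legal
(5,3): flips 1 -> legal
(5,5): flips 1 -> legal
(5,6): flips 1 -> legal
(5,7): no bracket -> illegal
(6,1): flips 2 -> legal
(6,2): no bracket -> illegal
(6,3): no bracket -> illegal

Answer: (2,1) (3,1) (3,6) (4,1) (5,1) (5,3) (5,5) (5,6) (6,1)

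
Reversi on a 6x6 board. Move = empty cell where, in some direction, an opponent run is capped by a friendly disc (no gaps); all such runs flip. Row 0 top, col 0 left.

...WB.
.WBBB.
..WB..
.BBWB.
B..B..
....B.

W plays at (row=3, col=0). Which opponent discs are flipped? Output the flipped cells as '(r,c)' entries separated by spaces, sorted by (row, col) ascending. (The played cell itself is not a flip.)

Dir NW: edge -> no flip
Dir N: first cell '.' (not opp) -> no flip
Dir NE: first cell '.' (not opp) -> no flip
Dir W: edge -> no flip
Dir E: opp run (3,1) (3,2) capped by W -> flip
Dir SW: edge -> no flip
Dir S: opp run (4,0), next='.' -> no flip
Dir SE: first cell '.' (not opp) -> no flip

Answer: (3,1) (3,2)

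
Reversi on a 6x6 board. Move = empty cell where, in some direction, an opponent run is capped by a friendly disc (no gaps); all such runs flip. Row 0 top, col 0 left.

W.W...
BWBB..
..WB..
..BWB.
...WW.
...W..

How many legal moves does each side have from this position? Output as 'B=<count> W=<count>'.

-- B to move --
(0,1): no bracket -> illegal
(0,3): no bracket -> illegal
(2,0): no bracket -> illegal
(2,1): flips 1 -> legal
(2,4): no bracket -> illegal
(3,1): flips 1 -> legal
(3,5): no bracket -> illegal
(4,2): no bracket -> illegal
(4,5): no bracket -> illegal
(5,2): flips 1 -> legal
(5,4): flips 2 -> legal
(5,5): no bracket -> illegal
B mobility = 4
-- W to move --
(0,1): no bracket -> illegal
(0,3): flips 2 -> legal
(0,4): flips 1 -> legal
(1,4): flips 2 -> legal
(2,0): flips 1 -> legal
(2,1): flips 1 -> legal
(2,4): flips 3 -> legal
(2,5): flips 1 -> legal
(3,1): flips 1 -> legal
(3,5): flips 1 -> legal
(4,1): no bracket -> illegal
(4,2): flips 1 -> legal
(4,5): no bracket -> illegal
W mobility = 10

Answer: B=4 W=10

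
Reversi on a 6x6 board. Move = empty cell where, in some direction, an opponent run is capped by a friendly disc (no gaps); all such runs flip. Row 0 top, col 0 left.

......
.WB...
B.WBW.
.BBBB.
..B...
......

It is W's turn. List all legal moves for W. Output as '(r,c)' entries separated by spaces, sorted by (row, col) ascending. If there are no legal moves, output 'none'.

(0,1): no bracket -> illegal
(0,2): flips 1 -> legal
(0,3): no bracket -> illegal
(1,0): no bracket -> illegal
(1,3): flips 1 -> legal
(1,4): no bracket -> illegal
(2,1): no bracket -> illegal
(2,5): no bracket -> illegal
(3,0): no bracket -> illegal
(3,5): no bracket -> illegal
(4,0): flips 1 -> legal
(4,1): no bracket -> illegal
(4,3): no bracket -> illegal
(4,4): flips 2 -> legal
(4,5): no bracket -> illegal
(5,1): flips 2 -> legal
(5,2): flips 2 -> legal
(5,3): no bracket -> illegal

Answer: (0,2) (1,3) (4,0) (4,4) (5,1) (5,2)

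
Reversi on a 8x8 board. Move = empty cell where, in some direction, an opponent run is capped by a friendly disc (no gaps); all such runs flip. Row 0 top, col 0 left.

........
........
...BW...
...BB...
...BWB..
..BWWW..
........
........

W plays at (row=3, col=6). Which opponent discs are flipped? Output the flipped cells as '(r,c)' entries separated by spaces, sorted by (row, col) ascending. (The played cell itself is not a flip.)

Answer: (4,5)

Derivation:
Dir NW: first cell '.' (not opp) -> no flip
Dir N: first cell '.' (not opp) -> no flip
Dir NE: first cell '.' (not opp) -> no flip
Dir W: first cell '.' (not opp) -> no flip
Dir E: first cell '.' (not opp) -> no flip
Dir SW: opp run (4,5) capped by W -> flip
Dir S: first cell '.' (not opp) -> no flip
Dir SE: first cell '.' (not opp) -> no flip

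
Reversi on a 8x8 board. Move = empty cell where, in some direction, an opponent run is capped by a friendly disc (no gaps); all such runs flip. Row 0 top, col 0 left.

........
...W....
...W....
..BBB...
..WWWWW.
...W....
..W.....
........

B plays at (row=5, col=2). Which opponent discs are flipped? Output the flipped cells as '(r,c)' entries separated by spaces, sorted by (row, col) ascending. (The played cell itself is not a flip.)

Dir NW: first cell '.' (not opp) -> no flip
Dir N: opp run (4,2) capped by B -> flip
Dir NE: opp run (4,3) capped by B -> flip
Dir W: first cell '.' (not opp) -> no flip
Dir E: opp run (5,3), next='.' -> no flip
Dir SW: first cell '.' (not opp) -> no flip
Dir S: opp run (6,2), next='.' -> no flip
Dir SE: first cell '.' (not opp) -> no flip

Answer: (4,2) (4,3)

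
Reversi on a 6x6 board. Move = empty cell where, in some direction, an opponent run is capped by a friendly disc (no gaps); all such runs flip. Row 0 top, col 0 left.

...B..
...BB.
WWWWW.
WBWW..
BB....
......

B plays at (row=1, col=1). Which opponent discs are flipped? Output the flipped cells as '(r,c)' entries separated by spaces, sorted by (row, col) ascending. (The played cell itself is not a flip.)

Answer: (2,1)

Derivation:
Dir NW: first cell '.' (not opp) -> no flip
Dir N: first cell '.' (not opp) -> no flip
Dir NE: first cell '.' (not opp) -> no flip
Dir W: first cell '.' (not opp) -> no flip
Dir E: first cell '.' (not opp) -> no flip
Dir SW: opp run (2,0), next=edge -> no flip
Dir S: opp run (2,1) capped by B -> flip
Dir SE: opp run (2,2) (3,3), next='.' -> no flip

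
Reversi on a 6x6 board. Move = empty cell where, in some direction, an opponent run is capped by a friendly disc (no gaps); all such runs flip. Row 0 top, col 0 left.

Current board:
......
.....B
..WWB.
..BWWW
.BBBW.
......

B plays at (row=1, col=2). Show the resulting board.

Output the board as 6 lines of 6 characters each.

Place B at (1,2); scan 8 dirs for brackets.
Dir NW: first cell '.' (not opp) -> no flip
Dir N: first cell '.' (not opp) -> no flip
Dir NE: first cell '.' (not opp) -> no flip
Dir W: first cell '.' (not opp) -> no flip
Dir E: first cell '.' (not opp) -> no flip
Dir SW: first cell '.' (not opp) -> no flip
Dir S: opp run (2,2) capped by B -> flip
Dir SE: opp run (2,3) (3,4), next='.' -> no flip
All flips: (2,2)

Answer: ......
..B..B
..BWB.
..BWWW
.BBBW.
......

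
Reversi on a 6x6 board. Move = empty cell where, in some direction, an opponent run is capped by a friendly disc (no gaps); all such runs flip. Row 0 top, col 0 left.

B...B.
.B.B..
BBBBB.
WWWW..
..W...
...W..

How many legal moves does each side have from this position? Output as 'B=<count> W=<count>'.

-- B to move --
(3,4): no bracket -> illegal
(4,0): flips 2 -> legal
(4,1): flips 2 -> legal
(4,3): flips 2 -> legal
(4,4): flips 1 -> legal
(5,1): flips 2 -> legal
(5,2): flips 2 -> legal
(5,4): no bracket -> illegal
B mobility = 6
-- W to move --
(0,1): flips 2 -> legal
(0,2): no bracket -> illegal
(0,3): flips 2 -> legal
(0,5): no bracket -> illegal
(1,0): flips 2 -> legal
(1,2): flips 2 -> legal
(1,4): flips 1 -> legal
(1,5): flips 1 -> legal
(2,5): no bracket -> illegal
(3,4): no bracket -> illegal
(3,5): no bracket -> illegal
W mobility = 6

Answer: B=6 W=6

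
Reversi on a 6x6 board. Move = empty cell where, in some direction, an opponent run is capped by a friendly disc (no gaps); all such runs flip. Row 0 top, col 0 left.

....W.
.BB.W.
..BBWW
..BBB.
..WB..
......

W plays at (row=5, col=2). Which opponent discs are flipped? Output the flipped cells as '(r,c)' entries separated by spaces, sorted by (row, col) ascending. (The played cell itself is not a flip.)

Answer: (3,4) (4,3)

Derivation:
Dir NW: first cell '.' (not opp) -> no flip
Dir N: first cell 'W' (not opp) -> no flip
Dir NE: opp run (4,3) (3,4) capped by W -> flip
Dir W: first cell '.' (not opp) -> no flip
Dir E: first cell '.' (not opp) -> no flip
Dir SW: edge -> no flip
Dir S: edge -> no flip
Dir SE: edge -> no flip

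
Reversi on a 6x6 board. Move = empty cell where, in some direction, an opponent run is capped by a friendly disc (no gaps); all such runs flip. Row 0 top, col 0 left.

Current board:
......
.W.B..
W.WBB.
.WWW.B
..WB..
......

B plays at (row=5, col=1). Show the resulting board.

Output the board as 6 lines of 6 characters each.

Place B at (5,1); scan 8 dirs for brackets.
Dir NW: first cell '.' (not opp) -> no flip
Dir N: first cell '.' (not opp) -> no flip
Dir NE: opp run (4,2) (3,3) capped by B -> flip
Dir W: first cell '.' (not opp) -> no flip
Dir E: first cell '.' (not opp) -> no flip
Dir SW: edge -> no flip
Dir S: edge -> no flip
Dir SE: edge -> no flip
All flips: (3,3) (4,2)

Answer: ......
.W.B..
W.WBB.
.WWB.B
..BB..
.B....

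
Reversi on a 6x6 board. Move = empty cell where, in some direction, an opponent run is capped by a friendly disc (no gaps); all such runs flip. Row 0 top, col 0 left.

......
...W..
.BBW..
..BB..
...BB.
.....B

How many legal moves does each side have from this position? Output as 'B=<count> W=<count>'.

Answer: B=4 W=4

Derivation:
-- B to move --
(0,2): no bracket -> illegal
(0,3): flips 2 -> legal
(0,4): flips 1 -> legal
(1,2): no bracket -> illegal
(1,4): flips 1 -> legal
(2,4): flips 1 -> legal
(3,4): no bracket -> illegal
B mobility = 4
-- W to move --
(1,0): no bracket -> illegal
(1,1): no bracket -> illegal
(1,2): no bracket -> illegal
(2,0): flips 2 -> legal
(2,4): no bracket -> illegal
(3,0): no bracket -> illegal
(3,1): flips 1 -> legal
(3,4): no bracket -> illegal
(3,5): no bracket -> illegal
(4,1): flips 1 -> legal
(4,2): no bracket -> illegal
(4,5): no bracket -> illegal
(5,2): no bracket -> illegal
(5,3): flips 2 -> legal
(5,4): no bracket -> illegal
W mobility = 4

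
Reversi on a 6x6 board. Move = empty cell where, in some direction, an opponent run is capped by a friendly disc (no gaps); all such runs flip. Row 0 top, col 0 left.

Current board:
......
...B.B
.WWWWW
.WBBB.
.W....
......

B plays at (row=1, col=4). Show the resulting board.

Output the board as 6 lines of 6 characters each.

Answer: ......
...BBB
.WWBBW
.WBBB.
.W....
......

Derivation:
Place B at (1,4); scan 8 dirs for brackets.
Dir NW: first cell '.' (not opp) -> no flip
Dir N: first cell '.' (not opp) -> no flip
Dir NE: first cell '.' (not opp) -> no flip
Dir W: first cell 'B' (not opp) -> no flip
Dir E: first cell 'B' (not opp) -> no flip
Dir SW: opp run (2,3) capped by B -> flip
Dir S: opp run (2,4) capped by B -> flip
Dir SE: opp run (2,5), next=edge -> no flip
All flips: (2,3) (2,4)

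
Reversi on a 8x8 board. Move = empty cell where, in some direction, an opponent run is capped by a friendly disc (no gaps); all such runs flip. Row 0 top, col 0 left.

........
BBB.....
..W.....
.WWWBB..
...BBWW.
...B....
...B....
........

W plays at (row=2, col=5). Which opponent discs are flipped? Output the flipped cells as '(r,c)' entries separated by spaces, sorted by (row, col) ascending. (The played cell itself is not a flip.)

Answer: (3,5)

Derivation:
Dir NW: first cell '.' (not opp) -> no flip
Dir N: first cell '.' (not opp) -> no flip
Dir NE: first cell '.' (not opp) -> no flip
Dir W: first cell '.' (not opp) -> no flip
Dir E: first cell '.' (not opp) -> no flip
Dir SW: opp run (3,4) (4,3), next='.' -> no flip
Dir S: opp run (3,5) capped by W -> flip
Dir SE: first cell '.' (not opp) -> no flip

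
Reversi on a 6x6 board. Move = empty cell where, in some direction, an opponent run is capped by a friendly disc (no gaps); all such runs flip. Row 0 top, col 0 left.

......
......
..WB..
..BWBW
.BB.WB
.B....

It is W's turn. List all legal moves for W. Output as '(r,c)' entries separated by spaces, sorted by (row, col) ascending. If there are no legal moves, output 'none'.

(1,2): no bracket -> illegal
(1,3): flips 1 -> legal
(1,4): no bracket -> illegal
(2,1): no bracket -> illegal
(2,4): flips 2 -> legal
(2,5): no bracket -> illegal
(3,0): no bracket -> illegal
(3,1): flips 1 -> legal
(4,0): no bracket -> illegal
(4,3): no bracket -> illegal
(5,0): no bracket -> illegal
(5,2): flips 2 -> legal
(5,3): no bracket -> illegal
(5,4): no bracket -> illegal
(5,5): flips 1 -> legal

Answer: (1,3) (2,4) (3,1) (5,2) (5,5)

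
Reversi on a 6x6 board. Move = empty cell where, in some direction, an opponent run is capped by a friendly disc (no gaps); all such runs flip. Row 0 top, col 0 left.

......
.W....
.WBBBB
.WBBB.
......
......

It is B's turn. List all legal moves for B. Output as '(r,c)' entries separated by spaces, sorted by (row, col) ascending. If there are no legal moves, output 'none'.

(0,0): flips 1 -> legal
(0,1): no bracket -> illegal
(0,2): no bracket -> illegal
(1,0): flips 1 -> legal
(1,2): no bracket -> illegal
(2,0): flips 1 -> legal
(3,0): flips 1 -> legal
(4,0): flips 1 -> legal
(4,1): no bracket -> illegal
(4,2): no bracket -> illegal

Answer: (0,0) (1,0) (2,0) (3,0) (4,0)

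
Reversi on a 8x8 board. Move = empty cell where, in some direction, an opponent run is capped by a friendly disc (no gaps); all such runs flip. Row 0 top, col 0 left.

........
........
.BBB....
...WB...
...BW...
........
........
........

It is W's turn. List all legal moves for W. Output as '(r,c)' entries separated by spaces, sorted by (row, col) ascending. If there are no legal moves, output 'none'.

Answer: (1,1) (1,3) (2,4) (3,5) (4,2) (5,3)

Derivation:
(1,0): no bracket -> illegal
(1,1): flips 1 -> legal
(1,2): no bracket -> illegal
(1,3): flips 1 -> legal
(1,4): no bracket -> illegal
(2,0): no bracket -> illegal
(2,4): flips 1 -> legal
(2,5): no bracket -> illegal
(3,0): no bracket -> illegal
(3,1): no bracket -> illegal
(3,2): no bracket -> illegal
(3,5): flips 1 -> legal
(4,2): flips 1 -> legal
(4,5): no bracket -> illegal
(5,2): no bracket -> illegal
(5,3): flips 1 -> legal
(5,4): no bracket -> illegal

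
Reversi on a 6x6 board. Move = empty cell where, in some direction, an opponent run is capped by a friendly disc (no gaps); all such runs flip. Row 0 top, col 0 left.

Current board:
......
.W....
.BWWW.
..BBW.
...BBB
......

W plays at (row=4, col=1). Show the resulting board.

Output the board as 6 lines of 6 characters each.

Answer: ......
.W....
.BWWW.
..WBW.
.W.BBB
......

Derivation:
Place W at (4,1); scan 8 dirs for brackets.
Dir NW: first cell '.' (not opp) -> no flip
Dir N: first cell '.' (not opp) -> no flip
Dir NE: opp run (3,2) capped by W -> flip
Dir W: first cell '.' (not opp) -> no flip
Dir E: first cell '.' (not opp) -> no flip
Dir SW: first cell '.' (not opp) -> no flip
Dir S: first cell '.' (not opp) -> no flip
Dir SE: first cell '.' (not opp) -> no flip
All flips: (3,2)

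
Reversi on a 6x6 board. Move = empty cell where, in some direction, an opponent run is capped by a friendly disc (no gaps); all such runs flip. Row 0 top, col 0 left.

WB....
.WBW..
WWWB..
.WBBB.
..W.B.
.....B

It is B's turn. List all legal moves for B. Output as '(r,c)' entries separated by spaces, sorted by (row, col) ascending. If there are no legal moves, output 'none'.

(0,2): no bracket -> illegal
(0,3): flips 1 -> legal
(0,4): no bracket -> illegal
(1,0): flips 2 -> legal
(1,4): flips 1 -> legal
(2,4): no bracket -> illegal
(3,0): flips 2 -> legal
(4,0): no bracket -> illegal
(4,1): flips 3 -> legal
(4,3): no bracket -> illegal
(5,1): flips 1 -> legal
(5,2): flips 1 -> legal
(5,3): no bracket -> illegal

Answer: (0,3) (1,0) (1,4) (3,0) (4,1) (5,1) (5,2)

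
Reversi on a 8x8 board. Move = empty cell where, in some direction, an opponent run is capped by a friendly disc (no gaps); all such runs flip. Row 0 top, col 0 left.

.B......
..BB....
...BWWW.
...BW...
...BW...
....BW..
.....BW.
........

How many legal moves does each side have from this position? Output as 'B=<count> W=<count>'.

Answer: B=9 W=8

Derivation:
-- B to move --
(1,4): flips 3 -> legal
(1,5): flips 1 -> legal
(1,6): flips 2 -> legal
(1,7): no bracket -> illegal
(2,7): flips 3 -> legal
(3,5): flips 2 -> legal
(3,6): no bracket -> illegal
(3,7): no bracket -> illegal
(4,5): flips 3 -> legal
(4,6): no bracket -> illegal
(5,3): no bracket -> illegal
(5,6): flips 1 -> legal
(5,7): no bracket -> illegal
(6,4): no bracket -> illegal
(6,7): flips 1 -> legal
(7,5): no bracket -> illegal
(7,6): no bracket -> illegal
(7,7): flips 3 -> legal
B mobility = 9
-- W to move --
(0,0): no bracket -> illegal
(0,2): flips 1 -> legal
(0,3): no bracket -> illegal
(0,4): no bracket -> illegal
(1,0): no bracket -> illegal
(1,1): no bracket -> illegal
(1,4): no bracket -> illegal
(2,1): no bracket -> illegal
(2,2): flips 2 -> legal
(3,2): flips 1 -> legal
(4,2): flips 2 -> legal
(4,5): no bracket -> illegal
(5,2): flips 1 -> legal
(5,3): flips 1 -> legal
(5,6): no bracket -> illegal
(6,3): no bracket -> illegal
(6,4): flips 2 -> legal
(7,4): no bracket -> illegal
(7,5): flips 1 -> legal
(7,6): no bracket -> illegal
W mobility = 8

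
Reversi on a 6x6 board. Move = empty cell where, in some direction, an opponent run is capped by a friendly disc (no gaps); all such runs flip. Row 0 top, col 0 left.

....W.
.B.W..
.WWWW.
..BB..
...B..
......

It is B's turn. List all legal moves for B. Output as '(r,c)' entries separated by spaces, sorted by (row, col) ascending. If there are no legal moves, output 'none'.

(0,2): no bracket -> illegal
(0,3): flips 2 -> legal
(0,5): no bracket -> illegal
(1,0): flips 1 -> legal
(1,2): flips 1 -> legal
(1,4): flips 1 -> legal
(1,5): flips 1 -> legal
(2,0): no bracket -> illegal
(2,5): no bracket -> illegal
(3,0): no bracket -> illegal
(3,1): flips 1 -> legal
(3,4): no bracket -> illegal
(3,5): no bracket -> illegal

Answer: (0,3) (1,0) (1,2) (1,4) (1,5) (3,1)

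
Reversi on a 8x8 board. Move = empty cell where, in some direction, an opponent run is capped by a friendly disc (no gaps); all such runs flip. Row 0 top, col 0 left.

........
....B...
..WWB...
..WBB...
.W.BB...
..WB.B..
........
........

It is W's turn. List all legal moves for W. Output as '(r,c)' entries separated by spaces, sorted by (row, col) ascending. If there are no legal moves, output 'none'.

Answer: (0,5) (2,5) (3,5) (4,5) (5,4) (6,3) (6,6)

Derivation:
(0,3): no bracket -> illegal
(0,4): no bracket -> illegal
(0,5): flips 1 -> legal
(1,3): no bracket -> illegal
(1,5): no bracket -> illegal
(2,5): flips 3 -> legal
(3,5): flips 2 -> legal
(4,2): no bracket -> illegal
(4,5): flips 1 -> legal
(4,6): no bracket -> illegal
(5,4): flips 2 -> legal
(5,6): no bracket -> illegal
(6,2): no bracket -> illegal
(6,3): flips 3 -> legal
(6,4): no bracket -> illegal
(6,5): no bracket -> illegal
(6,6): flips 3 -> legal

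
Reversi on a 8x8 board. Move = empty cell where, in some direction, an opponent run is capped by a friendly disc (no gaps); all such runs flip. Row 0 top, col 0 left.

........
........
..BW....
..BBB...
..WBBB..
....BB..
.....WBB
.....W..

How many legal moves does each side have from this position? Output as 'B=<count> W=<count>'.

-- B to move --
(1,2): flips 1 -> legal
(1,3): flips 1 -> legal
(1,4): flips 1 -> legal
(2,4): flips 1 -> legal
(3,1): no bracket -> illegal
(4,1): flips 1 -> legal
(5,1): flips 1 -> legal
(5,2): flips 1 -> legal
(5,3): no bracket -> illegal
(5,6): no bracket -> illegal
(6,4): flips 1 -> legal
(7,4): no bracket -> illegal
(7,6): flips 1 -> legal
B mobility = 9
-- W to move --
(1,1): no bracket -> illegal
(1,2): flips 2 -> legal
(1,3): no bracket -> illegal
(2,1): flips 4 -> legal
(2,4): flips 1 -> legal
(2,5): no bracket -> illegal
(3,1): no bracket -> illegal
(3,5): flips 2 -> legal
(3,6): no bracket -> illegal
(4,1): flips 1 -> legal
(4,6): flips 3 -> legal
(5,2): no bracket -> illegal
(5,3): flips 2 -> legal
(5,6): flips 2 -> legal
(5,7): flips 1 -> legal
(6,3): no bracket -> illegal
(6,4): no bracket -> illegal
(7,6): no bracket -> illegal
(7,7): no bracket -> illegal
W mobility = 9

Answer: B=9 W=9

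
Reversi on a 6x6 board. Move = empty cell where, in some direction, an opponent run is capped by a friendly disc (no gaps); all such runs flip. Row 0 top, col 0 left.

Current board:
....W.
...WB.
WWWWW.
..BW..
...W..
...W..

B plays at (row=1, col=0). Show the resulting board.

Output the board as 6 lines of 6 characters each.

Place B at (1,0); scan 8 dirs for brackets.
Dir NW: edge -> no flip
Dir N: first cell '.' (not opp) -> no flip
Dir NE: first cell '.' (not opp) -> no flip
Dir W: edge -> no flip
Dir E: first cell '.' (not opp) -> no flip
Dir SW: edge -> no flip
Dir S: opp run (2,0), next='.' -> no flip
Dir SE: opp run (2,1) capped by B -> flip
All flips: (2,1)

Answer: ....W.
B..WB.
WBWWW.
..BW..
...W..
...W..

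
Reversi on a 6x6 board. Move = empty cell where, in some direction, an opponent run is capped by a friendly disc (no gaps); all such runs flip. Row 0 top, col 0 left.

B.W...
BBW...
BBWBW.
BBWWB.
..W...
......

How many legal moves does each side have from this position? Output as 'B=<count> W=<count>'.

Answer: B=9 W=6

Derivation:
-- B to move --
(0,1): flips 1 -> legal
(0,3): flips 1 -> legal
(1,3): flips 2 -> legal
(1,4): flips 1 -> legal
(1,5): no bracket -> illegal
(2,5): flips 1 -> legal
(3,5): no bracket -> illegal
(4,1): flips 1 -> legal
(4,3): flips 2 -> legal
(4,4): flips 2 -> legal
(5,1): no bracket -> illegal
(5,2): no bracket -> illegal
(5,3): flips 1 -> legal
B mobility = 9
-- W to move --
(0,1): no bracket -> illegal
(1,3): flips 1 -> legal
(1,4): flips 1 -> legal
(2,5): no bracket -> illegal
(3,5): flips 1 -> legal
(4,0): flips 1 -> legal
(4,1): no bracket -> illegal
(4,3): no bracket -> illegal
(4,4): flips 1 -> legal
(4,5): flips 2 -> legal
W mobility = 6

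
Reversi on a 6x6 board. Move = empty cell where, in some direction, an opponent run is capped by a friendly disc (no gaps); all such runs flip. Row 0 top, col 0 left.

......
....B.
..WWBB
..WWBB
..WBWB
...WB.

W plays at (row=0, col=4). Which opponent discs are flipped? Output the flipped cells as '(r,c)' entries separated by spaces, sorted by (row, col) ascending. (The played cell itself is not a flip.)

Dir NW: edge -> no flip
Dir N: edge -> no flip
Dir NE: edge -> no flip
Dir W: first cell '.' (not opp) -> no flip
Dir E: first cell '.' (not opp) -> no flip
Dir SW: first cell '.' (not opp) -> no flip
Dir S: opp run (1,4) (2,4) (3,4) capped by W -> flip
Dir SE: first cell '.' (not opp) -> no flip

Answer: (1,4) (2,4) (3,4)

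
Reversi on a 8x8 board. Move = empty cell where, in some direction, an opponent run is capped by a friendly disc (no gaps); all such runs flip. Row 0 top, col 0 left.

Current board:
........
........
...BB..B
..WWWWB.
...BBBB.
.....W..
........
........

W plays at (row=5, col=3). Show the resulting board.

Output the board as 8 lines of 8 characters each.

Place W at (5,3); scan 8 dirs for brackets.
Dir NW: first cell '.' (not opp) -> no flip
Dir N: opp run (4,3) capped by W -> flip
Dir NE: opp run (4,4) capped by W -> flip
Dir W: first cell '.' (not opp) -> no flip
Dir E: first cell '.' (not opp) -> no flip
Dir SW: first cell '.' (not opp) -> no flip
Dir S: first cell '.' (not opp) -> no flip
Dir SE: first cell '.' (not opp) -> no flip
All flips: (4,3) (4,4)

Answer: ........
........
...BB..B
..WWWWB.
...WWBB.
...W.W..
........
........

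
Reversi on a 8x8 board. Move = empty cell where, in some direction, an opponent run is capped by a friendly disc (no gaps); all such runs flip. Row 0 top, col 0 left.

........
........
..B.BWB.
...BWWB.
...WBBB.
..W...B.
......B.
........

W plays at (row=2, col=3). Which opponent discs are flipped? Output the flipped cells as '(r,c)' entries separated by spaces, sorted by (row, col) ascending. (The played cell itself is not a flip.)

Dir NW: first cell '.' (not opp) -> no flip
Dir N: first cell '.' (not opp) -> no flip
Dir NE: first cell '.' (not opp) -> no flip
Dir W: opp run (2,2), next='.' -> no flip
Dir E: opp run (2,4) capped by W -> flip
Dir SW: first cell '.' (not opp) -> no flip
Dir S: opp run (3,3) capped by W -> flip
Dir SE: first cell 'W' (not opp) -> no flip

Answer: (2,4) (3,3)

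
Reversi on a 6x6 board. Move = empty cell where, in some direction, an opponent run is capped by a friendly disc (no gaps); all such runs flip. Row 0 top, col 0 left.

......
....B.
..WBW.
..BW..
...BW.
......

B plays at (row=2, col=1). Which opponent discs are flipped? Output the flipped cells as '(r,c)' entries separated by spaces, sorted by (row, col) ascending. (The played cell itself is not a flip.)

Answer: (2,2)

Derivation:
Dir NW: first cell '.' (not opp) -> no flip
Dir N: first cell '.' (not opp) -> no flip
Dir NE: first cell '.' (not opp) -> no flip
Dir W: first cell '.' (not opp) -> no flip
Dir E: opp run (2,2) capped by B -> flip
Dir SW: first cell '.' (not opp) -> no flip
Dir S: first cell '.' (not opp) -> no flip
Dir SE: first cell 'B' (not opp) -> no flip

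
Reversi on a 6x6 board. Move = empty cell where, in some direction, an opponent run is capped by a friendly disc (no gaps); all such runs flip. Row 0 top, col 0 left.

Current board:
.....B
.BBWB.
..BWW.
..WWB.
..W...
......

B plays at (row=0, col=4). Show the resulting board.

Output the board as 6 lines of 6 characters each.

Answer: ....BB
.BBBB.
..BWW.
..WWB.
..W...
......

Derivation:
Place B at (0,4); scan 8 dirs for brackets.
Dir NW: edge -> no flip
Dir N: edge -> no flip
Dir NE: edge -> no flip
Dir W: first cell '.' (not opp) -> no flip
Dir E: first cell 'B' (not opp) -> no flip
Dir SW: opp run (1,3) capped by B -> flip
Dir S: first cell 'B' (not opp) -> no flip
Dir SE: first cell '.' (not opp) -> no flip
All flips: (1,3)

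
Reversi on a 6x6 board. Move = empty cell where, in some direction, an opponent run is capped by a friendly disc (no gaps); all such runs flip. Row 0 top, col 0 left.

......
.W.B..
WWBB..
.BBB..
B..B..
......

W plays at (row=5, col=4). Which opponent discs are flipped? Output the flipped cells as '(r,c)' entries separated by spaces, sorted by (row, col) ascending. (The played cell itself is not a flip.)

Dir NW: opp run (4,3) (3,2) capped by W -> flip
Dir N: first cell '.' (not opp) -> no flip
Dir NE: first cell '.' (not opp) -> no flip
Dir W: first cell '.' (not opp) -> no flip
Dir E: first cell '.' (not opp) -> no flip
Dir SW: edge -> no flip
Dir S: edge -> no flip
Dir SE: edge -> no flip

Answer: (3,2) (4,3)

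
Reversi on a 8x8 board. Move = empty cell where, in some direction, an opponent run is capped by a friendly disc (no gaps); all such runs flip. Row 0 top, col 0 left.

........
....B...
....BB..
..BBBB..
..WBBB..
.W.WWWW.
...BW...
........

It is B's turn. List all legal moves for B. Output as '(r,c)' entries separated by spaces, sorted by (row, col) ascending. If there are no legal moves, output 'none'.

Answer: (4,1) (5,2) (6,0) (6,2) (6,5) (6,6) (6,7) (7,4)

Derivation:
(3,1): no bracket -> illegal
(4,0): no bracket -> illegal
(4,1): flips 1 -> legal
(4,6): no bracket -> illegal
(4,7): no bracket -> illegal
(5,0): no bracket -> illegal
(5,2): flips 1 -> legal
(5,7): no bracket -> illegal
(6,0): flips 2 -> legal
(6,1): no bracket -> illegal
(6,2): flips 1 -> legal
(6,5): flips 3 -> legal
(6,6): flips 1 -> legal
(6,7): flips 1 -> legal
(7,3): no bracket -> illegal
(7,4): flips 2 -> legal
(7,5): no bracket -> illegal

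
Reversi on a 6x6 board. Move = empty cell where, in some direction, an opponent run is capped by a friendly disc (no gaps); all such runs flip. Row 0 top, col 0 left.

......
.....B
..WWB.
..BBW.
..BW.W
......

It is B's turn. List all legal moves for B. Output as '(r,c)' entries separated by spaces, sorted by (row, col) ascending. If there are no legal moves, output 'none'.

Answer: (1,1) (1,2) (1,3) (1,4) (2,1) (3,5) (4,4) (5,3) (5,4)

Derivation:
(1,1): flips 1 -> legal
(1,2): flips 1 -> legal
(1,3): flips 1 -> legal
(1,4): flips 1 -> legal
(2,1): flips 2 -> legal
(2,5): no bracket -> illegal
(3,1): no bracket -> illegal
(3,5): flips 1 -> legal
(4,4): flips 2 -> legal
(5,2): no bracket -> illegal
(5,3): flips 1 -> legal
(5,4): flips 1 -> legal
(5,5): no bracket -> illegal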